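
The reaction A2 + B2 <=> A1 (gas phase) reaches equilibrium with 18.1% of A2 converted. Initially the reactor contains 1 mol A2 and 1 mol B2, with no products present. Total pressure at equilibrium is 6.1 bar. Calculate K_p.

Let X = conversion of A2 (basis 1 mol A2); extent of reaction ξ = X.
Mole table: n_A2 = 1 − X; n_B2 = 1 − X; n_A1 = X.
Summing: n_T = 2 − X.
At X = 0.181: n_A2 = 0.819, n_B2 = 0.819, n_A1 = 0.181, n_T = 1.82.
p_i = (n_i/n_T)·P. K_p = p_A1 / (p_A2 p_B2) = 0.0805 bar^-1.

K_p = 0.0805 bar^-1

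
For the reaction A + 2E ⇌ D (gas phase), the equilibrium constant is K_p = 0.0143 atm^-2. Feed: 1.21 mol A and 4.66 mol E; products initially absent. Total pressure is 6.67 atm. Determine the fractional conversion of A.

X = 0.273

Let X = conversion of A (basis 1.21 mol A); extent of reaction ξ = 1.21X.
Moles: n_A = 1.21 − 1.21X; n_E = 4.66 − 2.42X; n_D = 1.21X.
Total moles n_T = 5.87 − 2.42X.
With p_i = (n_i/n_T)P, K_p = p_D / (p_A p_E^2).
Setting this equal to 0.0143 atm^-2 and taking the physical root (0 < X < 1) gives X = 0.273.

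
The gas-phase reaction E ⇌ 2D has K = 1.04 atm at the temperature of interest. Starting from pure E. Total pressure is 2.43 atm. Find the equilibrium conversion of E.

Let X = conversion of E (basis 1 mol E); extent of reaction ξ = X.
Species balance: n_E = 1 − X; n_D = 2X.
n_T = Σnᵢ = 1 + X.
With p_i = (n_i/n_T)P, K = p_D^2 / (p_E).
Equating to 1.04 atm and solving on 0 < X < 1: X = 0.311.

X = 0.311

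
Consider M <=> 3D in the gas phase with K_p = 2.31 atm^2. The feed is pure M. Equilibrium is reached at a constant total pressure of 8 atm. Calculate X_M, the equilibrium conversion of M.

X = 0.122

Take 1 mol M as basis and let X be its fractional conversion, so ξ = X.
Moles: n_M = 1 − X; n_D = 3X.
Total moles n_T = 1 + 2X.
y_i = n_i/n_T, p_i = y_i·P. K_p = p_D^3 / (p_M).
Substituting and setting equal to 2.31 atm^2 gives a polynomial in X; the root in (0,1) is X = 0.122.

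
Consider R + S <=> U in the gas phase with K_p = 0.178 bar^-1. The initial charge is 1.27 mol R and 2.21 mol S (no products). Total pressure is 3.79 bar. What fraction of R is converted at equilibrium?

Let X = conversion of R (basis 1.27 mol R); extent of reaction ξ = 1.27X.
Moles: n_R = 1.27 − 1.27X; n_S = 2.21 − 1.27X; n_U = 1.27X.
Summing: n_T = 3.48 − 1.27X.
With p_i = (n_i/n_T)P, K_p = p_U / (p_R p_S).
Equating to 0.178 bar^-1 and solving on 0 < X < 1: X = 0.286.

X = 0.286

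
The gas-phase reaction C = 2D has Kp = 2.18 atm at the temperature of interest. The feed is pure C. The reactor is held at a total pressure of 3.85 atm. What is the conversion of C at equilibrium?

Let X = conversion of C (basis 1 mol C); extent of reaction ξ = X.
Species balance: n_C = 1 − X; n_D = 2X.
Summing: n_T = 1 + X.
y_i = n_i/n_T, p_i = y_i·P. Kp = p_D^2 / (p_C).
Equating to 2.18 atm and solving on 0 < X < 1: X = 0.352.

X = 0.352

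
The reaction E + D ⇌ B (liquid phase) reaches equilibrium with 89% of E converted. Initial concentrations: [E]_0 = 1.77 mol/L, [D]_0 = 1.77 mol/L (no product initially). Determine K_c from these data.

K_c = 41.6 L/mol

Let X = conversion of E.
Concentrations: [E] = 1.77 − 1.77X; [D] = 1.77 − 1.77X; [B] = 1.77X.
At X = 0.89: [E] = 0.195, [D] = 0.195, [B] = 1.58.
K_c = [B] / ([E] [D]) = 41.6 L/mol.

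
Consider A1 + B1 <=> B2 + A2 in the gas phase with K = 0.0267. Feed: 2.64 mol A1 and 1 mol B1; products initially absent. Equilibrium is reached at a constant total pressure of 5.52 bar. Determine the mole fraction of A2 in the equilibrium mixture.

y_A2 = 0.061

Take 1 mol B1 as basis and let X be its fractional conversion, so ξ = X.
Moles: n_A1 = 2.64 − X; n_B1 = 1 − X; n_B2 = X; n_A2 = X.
n_T stays at 3.64 (no change in mole number).
y_i = n_i/n_T, p_i = y_i·P. K = p_B2 p_A2 / (p_A1 p_B1).
Substituting and setting equal to 0.0267 gives a polynomial in X; the root in (0,1) is X = 0.224.
Then n_A2 = 0.224, n_T = 3.64, so y_A2 = 0.061.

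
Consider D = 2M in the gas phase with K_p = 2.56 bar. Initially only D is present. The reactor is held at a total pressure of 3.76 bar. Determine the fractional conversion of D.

X = 0.381

Take 1 mol D as basis and let X be its fractional conversion, so ξ = X.
Mole table: n_D = 1 − X; n_M = 2X.
Summing: n_T = 1 + X.
y_i = n_i/n_T, p_i = y_i·P. K_p = p_M^2 / (p_D).
Equating to 2.56 bar and solving on 0 < X < 1: X = 0.381.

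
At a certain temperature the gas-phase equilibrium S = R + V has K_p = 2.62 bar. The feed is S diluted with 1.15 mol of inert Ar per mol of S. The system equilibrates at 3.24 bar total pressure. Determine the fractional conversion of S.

Let X = conversion of S (basis 1 mol S); extent of reaction ξ = X.
Mole table: n_S = 1 − X; n_R = X; n_V = X; n_I = 1.15 (inert).
n_T = Σnᵢ = 2.15 + X.
With p_i = (n_i/n_T)P, K_p = p_R p_V / (p_S).
Substituting and setting equal to 2.62 bar gives a polynomial in X; the root in (0,1) is X = 0.757.

X = 0.757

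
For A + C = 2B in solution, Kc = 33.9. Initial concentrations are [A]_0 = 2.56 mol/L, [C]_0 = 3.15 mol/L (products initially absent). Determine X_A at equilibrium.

Let X = conversion of A; extent ξ = 2.56·X mol/L.
Concentrations: [A] = 2.56 − 2.56X; [C] = 3.15 − 2.56X; [B] = 5.12X.
Kc = [B]^2 / ([A] [C]).
Setting equal to 33.9 and solving for X on (0,1) gives X = 0.813.

X = 0.813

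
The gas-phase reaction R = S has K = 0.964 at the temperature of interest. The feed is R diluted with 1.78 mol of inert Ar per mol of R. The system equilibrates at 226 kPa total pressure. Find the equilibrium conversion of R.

Let X = conversion of R (basis 1 mol R); extent of reaction ξ = X.
At extent ξ: n_R = 1 − X; n_S = X; n_I = 1.78 (inert).
Since Δν = 0, n_T = 2.78 throughout.
y_i = n_i/n_T, p_i = y_i·P. K = p_S / (p_R).
Equating to 0.964 and solving on 0 < X < 1: X = 0.491.

X = 0.491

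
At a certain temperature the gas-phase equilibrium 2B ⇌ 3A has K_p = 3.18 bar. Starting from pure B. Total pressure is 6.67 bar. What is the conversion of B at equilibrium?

Take 1 mol B as basis and let X be its fractional conversion, so ξ = 0.5X.
Mole table: n_B = 1 − X; n_A = 1.5X.
Summing: n_T = 1 + 0.5X.
y_i = n_i/n_T, p_i = y_i·P. K_p = p_A^3 / (p_B^2).
Equating to 3.18 bar and solving on 0 < X < 1: X = 0.395.

X = 0.395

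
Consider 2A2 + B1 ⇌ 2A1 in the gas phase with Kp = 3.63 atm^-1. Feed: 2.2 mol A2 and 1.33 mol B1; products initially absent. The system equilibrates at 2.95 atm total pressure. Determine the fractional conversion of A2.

Let X = conversion of A2 (basis 2.2 mol A2); extent of reaction ξ = 1.1X.
Mole table: n_A2 = 2.2 − 2.2X; n_B1 = 1.33 − 1.1X; n_A1 = 2.2X.
Total moles n_T = 3.53 − 1.1X.
With p_i = (n_i/n_T)P, Kp = p_A1^2 / (p_A2^2 p_B1).
Substituting and setting equal to 3.63 atm^-1 gives a polynomial in X; the root in (0,1) is X = 0.611.

X = 0.611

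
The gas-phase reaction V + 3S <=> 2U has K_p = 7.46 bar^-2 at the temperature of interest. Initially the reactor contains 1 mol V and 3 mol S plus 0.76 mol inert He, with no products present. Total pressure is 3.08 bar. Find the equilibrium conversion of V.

X = 0.675

Let X = conversion of V (basis 1 mol V); extent of reaction ξ = X.
Species balance: n_V = 1 − X; n_S = 3 − 3X; n_U = 2X; n_I = 0.76 (inert).
Total moles n_T = 4.76 − 2X.
With p_i = (n_i/n_T)P, K_p = p_U^2 / (p_V p_S^3).
Substituting and setting equal to 7.46 bar^-2 gives a polynomial in X; the root in (0,1) is X = 0.675.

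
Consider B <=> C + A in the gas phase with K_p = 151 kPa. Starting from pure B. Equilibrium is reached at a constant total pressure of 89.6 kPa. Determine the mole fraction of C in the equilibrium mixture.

y_C = 0.442

Take 1 mol B as basis and let X be its fractional conversion, so ξ = X.
Species balance: n_B = 1 − X; n_C = X; n_A = X.
Total moles n_T = 1 + X.
Mole fractions y_i = n_i/n_T; K_p = p_C p_A / (p_B) with p_i = y_i·P.
Equating to 151 kPa and solving on 0 < X < 1: X = 0.792.
Then n_C = 0.792, n_T = 1.79, so y_C = 0.442.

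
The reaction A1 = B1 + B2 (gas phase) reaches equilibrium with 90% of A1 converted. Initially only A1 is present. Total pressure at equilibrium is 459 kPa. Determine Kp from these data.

Kp = 1.96e+03 kPa

Take 1 mol A1 as basis and let X be its fractional conversion, so ξ = X.
Moles: n_A1 = 1 − X; n_B1 = X; n_B2 = X.
Total moles n_T = 1 + X.
At X = 0.9: n_A1 = 0.1, n_B1 = 0.9, n_B2 = 0.9, n_T = 1.9.
p_i = (n_i/n_T)·P. Kp = p_B1 p_B2 / (p_A1) = 1.96e+03 kPa.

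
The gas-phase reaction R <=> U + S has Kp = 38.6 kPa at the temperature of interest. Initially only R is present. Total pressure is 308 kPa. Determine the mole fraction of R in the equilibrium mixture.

y_R = 0.500

Basis: 1 mol R initially; let X = conversion of R. Extent ξ = X.
Mole table: n_R = 1 − X; n_U = X; n_S = X.
Total moles n_T = 1 + X.
With p_i = (n_i/n_T)P, Kp = p_U p_S / (p_R).
Equating to 38.6 kPa and solving on 0 < X < 1: X = 0.334.
Then n_R = 0.666, n_T = 1.33, so y_R = 0.500.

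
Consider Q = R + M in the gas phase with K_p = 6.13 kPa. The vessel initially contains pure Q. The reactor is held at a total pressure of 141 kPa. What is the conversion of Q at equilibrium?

Let X = conversion of Q (basis 1 mol Q); extent of reaction ξ = X.
Species balance: n_Q = 1 − X; n_R = X; n_M = X.
Total moles n_T = 1 + X.
y_i = n_i/n_T, p_i = y_i·P. K_p = p_R p_M / (p_Q).
Setting this equal to 6.13 kPa and taking the physical root (0 < X < 1) gives X = 0.204.

X = 0.204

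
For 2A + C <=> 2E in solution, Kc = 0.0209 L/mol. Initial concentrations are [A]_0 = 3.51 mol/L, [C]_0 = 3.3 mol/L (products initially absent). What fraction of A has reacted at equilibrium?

Let X = conversion of A; extent ξ = 3.51X/2 mol/L.
Concentrations: [A] = 3.51 − 3.51X; [C] = 3.3 − 1.75X; [E] = 3.51X.
Kc = [E]^2 / ([A]^2 [C]).
Equating to 0.0209 L/mol: the physical root is X = 0.199.

X = 0.199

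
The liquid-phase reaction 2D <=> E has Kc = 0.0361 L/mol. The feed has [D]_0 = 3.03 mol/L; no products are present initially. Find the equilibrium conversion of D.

X = 0.156

Let X = conversion of D; extent ξ = 3.03X/2 mol/L.
Concentrations: [D] = 3.03 − 3.03X; [E] = 1.51X.
Kc = [E] / ([D]^2).
This equals 0.0361 at X = 0.156 (the root in 0 < X < 1).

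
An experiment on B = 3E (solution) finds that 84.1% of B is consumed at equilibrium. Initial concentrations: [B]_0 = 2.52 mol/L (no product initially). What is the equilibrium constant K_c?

Let X = conversion of B.
Concentrations: [B] = 2.52 − 2.52X; [E] = 7.56X.
At X = 0.841: [B] = 0.401, [E] = 6.36.
K_c = [E]^3 / ([B]) = 641 (mol/L)^2.

K_c = 641 (mol/L)^2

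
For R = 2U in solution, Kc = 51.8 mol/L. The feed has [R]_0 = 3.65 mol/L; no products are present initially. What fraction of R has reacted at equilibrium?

X = 0.813

Let X = conversion of R; extent ξ = 3.65·X mol/L.
Concentrations: [R] = 3.65 − 3.65X; [U] = 7.3X.
Kc = [U]^2 / ([R]).
Setting equal to 51.8 and solving for X on (0,1) gives X = 0.813.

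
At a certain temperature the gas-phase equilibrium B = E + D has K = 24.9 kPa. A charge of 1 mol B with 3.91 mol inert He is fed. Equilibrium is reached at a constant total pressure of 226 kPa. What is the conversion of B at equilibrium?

Let X = conversion of B (basis 1 mol B); extent of reaction ξ = X.
Moles: n_B = 1 − X; n_E = X; n_D = X; n_I = 3.91 (inert).
Total moles n_T = 4.91 + X.
y_i = n_i/n_T, p_i = y_i·P. K = p_E p_D / (p_B).
Equating to 24.9 kPa and solving on 0 < X < 1: X = 0.530.

X = 0.530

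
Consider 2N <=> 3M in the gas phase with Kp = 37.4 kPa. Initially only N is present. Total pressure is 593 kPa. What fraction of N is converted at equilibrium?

Basis: 1 mol N initially; let X = conversion of N. Extent ξ = 0.5X.
Mole table: n_N = 1 − X; n_M = 1.5X.
Total moles n_T = 1 + 0.5X.
y_i = n_i/n_T, p_i = y_i·P. Kp = p_M^3 / (p_N^2).
This yields a degree-3 equation in X; solving on (0,1), X = 0.231.

X = 0.231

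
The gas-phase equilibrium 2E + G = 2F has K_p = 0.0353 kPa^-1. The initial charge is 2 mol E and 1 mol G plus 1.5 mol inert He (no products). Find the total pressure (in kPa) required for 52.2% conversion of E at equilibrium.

Basis: 2 mol E initially; let X = conversion of E. Extent ξ = X.
Moles: n_E = 2 − 2X; n_G = 1 − X; n_F = 2X; n_I = 1.5 (inert).
Total moles n_T = 4.5 − X.
K_p = p_F^2 / (p_E^2 p_G) with p_i = (n_i/n_T)·P.
At X = 0.522: the mole-fraction product g(X) = Π y_i^ν_i = 9.925. Since K_p = g(X)·P^{-1}, P = (g/K_p)^(1/1) = (9.925/0.0353)^(1/1) = 281 kPa.

P = 281 kPa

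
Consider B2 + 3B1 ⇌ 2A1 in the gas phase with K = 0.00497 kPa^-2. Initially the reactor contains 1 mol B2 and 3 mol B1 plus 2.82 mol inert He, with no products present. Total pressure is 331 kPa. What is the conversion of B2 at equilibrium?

Basis: 1 mol B2 initially; let X = conversion of B2. Extent ξ = X.
At extent ξ: n_B2 = 1 − X; n_B1 = 3 − 3X; n_A1 = 2X; n_I = 2.82 (inert).
Total moles n_T = 6.82 − 2X.
y_i = n_i/n_T, p_i = y_i·P. K = p_A1^2 / (p_B2 p_B1^3).
Setting this equal to 0.00497 kPa^-2 and taking the physical root (0 < X < 1) gives X = 0.744.

X = 0.744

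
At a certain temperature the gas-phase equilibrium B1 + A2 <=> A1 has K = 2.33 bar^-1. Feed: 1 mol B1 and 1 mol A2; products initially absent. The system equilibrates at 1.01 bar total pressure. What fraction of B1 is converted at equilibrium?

Let X = conversion of B1 (basis 1 mol B1); extent of reaction ξ = X.
Moles: n_B1 = 1 − X; n_A2 = 1 − X; n_A1 = X.
n_T = Σnᵢ = 2 − X.
Mole fractions y_i = n_i/n_T; K = p_A1 / (p_B1 p_A2) with p_i = y_i·P.
Setting this equal to 2.33 bar^-1 and taking the physical root (0 < X < 1) gives X = 0.454.

X = 0.454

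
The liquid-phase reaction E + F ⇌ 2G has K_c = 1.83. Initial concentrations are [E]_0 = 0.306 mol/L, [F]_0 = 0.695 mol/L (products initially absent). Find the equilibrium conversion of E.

X = 0.575

Let X = conversion of E; extent ξ = 0.306·X mol/L.
Concentrations: [E] = 0.306 − 0.306X; [F] = 0.695 − 0.306X; [G] = 0.612X.
K_c = [G]^2 / ([E] [F]).
Solving K_c = 1.83 for X ∈ (0,1): X = 0.575.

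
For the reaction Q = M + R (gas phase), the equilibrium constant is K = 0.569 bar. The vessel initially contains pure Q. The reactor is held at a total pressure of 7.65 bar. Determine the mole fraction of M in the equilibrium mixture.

Take 1 mol Q as basis and let X be its fractional conversion, so ξ = X.
At extent ξ: n_Q = 1 − X; n_M = X; n_R = X.
Total moles n_T = 1 + X.
With p_i = (n_i/n_T)P, K = p_M p_R / (p_Q).
Equating to 0.569 bar and solving on 0 < X < 1: X = 0.263.
Then n_M = 0.263, n_T = 1.26, so y_M = 0.208.

y_M = 0.208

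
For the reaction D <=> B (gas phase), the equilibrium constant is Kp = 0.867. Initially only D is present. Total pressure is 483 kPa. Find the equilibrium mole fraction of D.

y_D = 0.536

Let X = conversion of D (basis 1 mol D); extent of reaction ξ = X.
Species balance: n_D = 1 − X; n_B = X.
Total moles n_T = 1 (Δν = 0, constant).
y_i = n_i/n_T, p_i = y_i·P. Kp = p_B / (p_D).
Equating to 0.867 and solving on 0 < X < 1: X = 0.464.
Then n_D = 0.536, n_T = 1, so y_D = 0.536.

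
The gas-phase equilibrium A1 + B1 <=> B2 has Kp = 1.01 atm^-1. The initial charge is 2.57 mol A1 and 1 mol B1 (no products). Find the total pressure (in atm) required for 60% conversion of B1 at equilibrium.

P = 2.24 atm

Let X = conversion of B1 (basis 1 mol B1); extent of reaction ξ = X.
Mole table: n_A1 = 2.57 − X; n_B1 = 1 − X; n_B2 = X.
Summing: n_T = 3.57 − X.
Kp = p_B2 / (p_A1 p_B1) with p_i = (n_i/n_T)·P.
At X = 0.6: the mole-fraction product g(X) = Π y_i^ν_i = 2.261. Since Kp = g(X)·P^{-1}, P = (g/Kp)^(1/1) = (2.261/1.01)^(1/1) = 2.24 atm.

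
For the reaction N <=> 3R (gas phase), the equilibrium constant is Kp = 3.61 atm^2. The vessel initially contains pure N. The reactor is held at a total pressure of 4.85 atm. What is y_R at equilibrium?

Let X = conversion of N (basis 1 mol N); extent of reaction ξ = X.
At extent ξ: n_N = 1 − X; n_R = 3X.
Summing: n_T = 1 + 2X.
Mole fractions y_i = n_i/n_T; Kp = p_R^3 / (p_N) with p_i = y_i·P.
Substituting and setting equal to 3.61 atm^2 gives a polynomial in X; the root in (0,1) is X = 0.208.
Then n_R = 0.625, n_T = 1.42, so y_R = 0.441.

y_R = 0.441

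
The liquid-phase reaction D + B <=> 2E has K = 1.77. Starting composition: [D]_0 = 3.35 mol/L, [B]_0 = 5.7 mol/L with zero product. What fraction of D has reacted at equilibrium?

Let X = conversion of D; extent ξ = 3.35·X mol/L.
Concentrations: [D] = 3.35 − 3.35X; [B] = 5.7 − 3.35X; [E] = 6.7X.
K = [E]^2 / ([D] [B]).
Solving K = 1.77 for X ∈ (0,1): X = 0.509.

X = 0.509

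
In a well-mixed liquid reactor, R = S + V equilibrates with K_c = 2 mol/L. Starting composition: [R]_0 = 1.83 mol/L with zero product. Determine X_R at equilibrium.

Let X = conversion of R; extent ξ = 1.83·X mol/L.
Concentrations: [R] = 1.83 − 1.83X; [S] = 1.83X; [V] = 1.83X.
K_c = [S] [V] / ([R]).
Equating to 2 mol/L: the physical root is X = 0.633.

X = 0.633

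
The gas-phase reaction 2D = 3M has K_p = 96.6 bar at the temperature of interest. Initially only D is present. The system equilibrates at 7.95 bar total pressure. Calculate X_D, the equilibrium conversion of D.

X = 0.723

Basis: 1 mol D initially; let X = conversion of D. Extent ξ = 0.5X.
Mole table: n_D = 1 − X; n_M = 1.5X.
Summing: n_T = 1 + 0.5X.
y_i = n_i/n_T, p_i = y_i·P. K_p = p_M^3 / (p_D^2).
Substituting and setting equal to 96.6 bar gives a polynomial in X; the root in (0,1) is X = 0.723.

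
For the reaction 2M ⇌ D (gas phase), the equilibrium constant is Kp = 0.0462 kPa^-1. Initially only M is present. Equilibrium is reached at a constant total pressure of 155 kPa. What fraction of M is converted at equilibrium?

Basis: 1 mol M initially; let X = conversion of M. Extent ξ = 0.5X.
At extent ξ: n_M = 1 − X; n_D = 0.5X.
n_T = Σnᵢ = 1 − 0.5X.
Mole fractions y_i = n_i/n_T; Kp = p_D / (p_M^2) with p_i = y_i·P.
This yields a degree-2 equation in X; solving on (0,1), X = 0.816.

X = 0.816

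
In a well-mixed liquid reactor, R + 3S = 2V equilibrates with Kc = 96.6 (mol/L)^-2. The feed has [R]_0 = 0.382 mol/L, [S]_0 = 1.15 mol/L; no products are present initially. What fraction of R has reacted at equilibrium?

Let X = conversion of R; extent ξ = 0.382·X mol/L.
Concentrations: [R] = 0.382 − 0.382X; [S] = 1.15 − 1.15X; [V] = 0.764X.
Kc = [V]^2 / ([R] [S]^3).
Solving Kc = 96.6 for X ∈ (0,1): X = 0.729.

X = 0.729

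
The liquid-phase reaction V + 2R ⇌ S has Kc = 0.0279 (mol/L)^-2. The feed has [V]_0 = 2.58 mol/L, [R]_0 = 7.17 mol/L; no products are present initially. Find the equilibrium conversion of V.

Let X = conversion of V; extent ξ = 2.58·X mol/L.
Concentrations: [V] = 2.58 − 2.58X; [R] = 7.17 − 5.16X; [S] = 2.58X.
Kc = [S] / ([V] [R]^2).
Equating to 0.0279 (mol/L)^-2: the physical root is X = 0.414.

X = 0.414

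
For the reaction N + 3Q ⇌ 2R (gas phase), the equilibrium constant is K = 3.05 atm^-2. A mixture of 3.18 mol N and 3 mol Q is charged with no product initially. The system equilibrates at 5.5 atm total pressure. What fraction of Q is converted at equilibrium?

X = 0.793

Basis: 3 mol Q initially; let X = conversion of Q. Extent ξ = X.
At extent ξ: n_N = 3.18 − X; n_Q = 3 − 3X; n_R = 2X.
Summing: n_T = 6.18 − 2X.
With p_i = (n_i/n_T)P, K = p_R^2 / (p_N p_Q^3).
Setting this equal to 3.05 atm^-2 and taking the physical root (0 < X < 1) gives X = 0.793.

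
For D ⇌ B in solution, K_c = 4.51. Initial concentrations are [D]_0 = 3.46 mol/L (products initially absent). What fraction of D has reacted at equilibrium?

X = 0.819

Let X = conversion of D; extent ξ = 3.46·X mol/L.
Concentrations: [D] = 3.46 − 3.46X; [B] = 3.46X.
K_c = [B] / ([D]).
Solving K_c = 4.51 for X ∈ (0,1): X = 0.819.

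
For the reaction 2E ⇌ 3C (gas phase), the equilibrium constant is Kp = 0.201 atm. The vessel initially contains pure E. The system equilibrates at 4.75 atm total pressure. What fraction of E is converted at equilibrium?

Take 1 mol E as basis and let X be its fractional conversion, so ξ = 0.5X.
Moles: n_E = 1 − X; n_C = 1.5X.
Total moles n_T = 1 + 0.5X.
Mole fractions y_i = n_i/n_T; Kp = p_C^3 / (p_E^2) with p_i = y_i·P.
This yields a degree-3 equation in X; solving on (0,1), X = 0.206.

X = 0.206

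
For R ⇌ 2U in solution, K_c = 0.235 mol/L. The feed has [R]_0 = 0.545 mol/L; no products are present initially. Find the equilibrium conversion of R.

Let X = conversion of R; extent ξ = 0.545·X mol/L.
Concentrations: [R] = 0.545 − 0.545X; [U] = 1.09X.
K_c = [U]^2 / ([R]).
Solving K_c = 0.235 for X ∈ (0,1): X = 0.279.

X = 0.279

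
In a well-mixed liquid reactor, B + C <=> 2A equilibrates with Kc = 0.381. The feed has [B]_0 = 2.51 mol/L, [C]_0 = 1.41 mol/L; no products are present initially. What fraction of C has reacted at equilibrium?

Let X = conversion of C; extent ξ = 1.41·X mol/L.
Concentrations: [B] = 2.51 − 1.41X; [C] = 1.41 − 1.41X; [A] = 2.82X.
Kc = [A]^2 / ([B] [C]).
Setting equal to 0.381 and solving for X on (0,1) gives X = 0.311.

X = 0.311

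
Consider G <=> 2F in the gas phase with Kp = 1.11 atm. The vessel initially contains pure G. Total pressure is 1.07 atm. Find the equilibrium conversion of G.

Basis: 1 mol G initially; let X = conversion of G. Extent ξ = X.
Mole table: n_G = 1 − X; n_F = 2X.
n_T = Σnᵢ = 1 + X.
y_i = n_i/n_T, p_i = y_i·P. Kp = p_F^2 / (p_G).
Substituting and setting equal to 1.11 atm gives a polynomial in X; the root in (0,1) is X = 0.454.

X = 0.454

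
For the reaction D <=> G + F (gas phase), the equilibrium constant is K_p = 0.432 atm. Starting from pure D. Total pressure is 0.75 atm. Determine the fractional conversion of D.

Basis: 1 mol D initially; let X = conversion of D. Extent ξ = X.
Moles: n_D = 1 − X; n_G = X; n_F = X.
n_T = Σnᵢ = 1 + X.
y_i = n_i/n_T, p_i = y_i·P. K_p = p_G p_F / (p_D).
Setting this equal to 0.432 atm and taking the physical root (0 < X < 1) gives X = 0.605.

X = 0.605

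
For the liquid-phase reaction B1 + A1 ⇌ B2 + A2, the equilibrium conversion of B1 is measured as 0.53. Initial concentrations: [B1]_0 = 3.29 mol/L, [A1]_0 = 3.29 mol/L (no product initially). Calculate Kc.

Kc = 1.27

Let X = conversion of B1.
Concentrations: [B1] = 3.29 − 3.29X; [A1] = 3.29 − 3.29X; [B2] = 3.29X; [A2] = 3.29X.
At X = 0.53: [B1] = 1.55, [A1] = 1.55, [B2] = 1.74, [A2] = 1.74.
Kc = [B2] [A2] / ([B1] [A1]) = 1.27.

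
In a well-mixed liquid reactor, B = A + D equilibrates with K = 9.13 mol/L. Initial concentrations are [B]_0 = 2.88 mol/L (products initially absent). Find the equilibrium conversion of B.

X = 0.799

Let X = conversion of B; extent ξ = 2.88·X mol/L.
Concentrations: [B] = 2.88 − 2.88X; [A] = 2.88X; [D] = 2.88X.
K = [A] [D] / ([B]).
Equating to 9.13 mol/L: the physical root is X = 0.799.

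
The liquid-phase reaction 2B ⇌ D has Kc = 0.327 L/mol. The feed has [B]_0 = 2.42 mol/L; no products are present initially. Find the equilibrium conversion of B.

X = 0.461

Let X = conversion of B; extent ξ = 2.42X/2 mol/L.
Concentrations: [B] = 2.42 − 2.42X; [D] = 1.21X.
Kc = [D] / ([B]^2).
Equating to 0.327 L/mol: the physical root is X = 0.461.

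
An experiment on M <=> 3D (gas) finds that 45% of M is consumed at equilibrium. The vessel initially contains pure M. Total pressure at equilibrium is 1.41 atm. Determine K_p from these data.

K_p = 2.46 atm^2

Let X = conversion of M (basis 1 mol M); extent of reaction ξ = X.
Mole table: n_M = 1 − X; n_D = 3X.
n_T = Σnᵢ = 1 + 2X.
At X = 0.45: n_M = 0.55, n_D = 1.35, n_T = 1.9.
p_i = (n_i/n_T)·P. K_p = p_D^3 / (p_M) = 2.46 atm^2.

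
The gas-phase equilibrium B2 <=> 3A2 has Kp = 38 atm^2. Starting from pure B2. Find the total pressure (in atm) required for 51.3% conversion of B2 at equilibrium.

Basis: 1 mol B2 initially; let X = conversion of B2. Extent ξ = X.
Moles: n_B2 = 1 − X; n_A2 = 3X.
Summing: n_T = 1 + 2X.
Kp = p_A2^3 / (p_B2) with p_i = (n_i/n_T)·P.
At X = 0.513: the mole-fraction product g(X) = Π y_i^ν_i = 1.824. Since Kp = g(X)·P^{2}, P = (Kp/g)^(1/2) = (38/1.824)^(1/2) = 4.56 atm.

P = 4.56 atm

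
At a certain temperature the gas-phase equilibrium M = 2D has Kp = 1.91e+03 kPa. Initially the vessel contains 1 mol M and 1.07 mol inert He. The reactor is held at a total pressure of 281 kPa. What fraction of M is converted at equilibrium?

Take 1 mol M as basis and let X be its fractional conversion, so ξ = X.
Mole table: n_M = 1 − X; n_D = 2X; n_I = 1.07 (inert).
Summing: n_T = 2.07 + X.
With p_i = (n_i/n_T)P, Kp = p_D^2 / (p_M).
Equating to 1.91e+03 kPa and solving on 0 < X < 1: X = 0.853.

X = 0.853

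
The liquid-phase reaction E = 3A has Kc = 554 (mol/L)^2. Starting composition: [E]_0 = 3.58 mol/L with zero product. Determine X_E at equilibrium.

Let X = conversion of E; extent ξ = 3.58·X mol/L.
Concentrations: [E] = 3.58 − 3.58X; [A] = 10.7X.
Kc = [A]^3 / ([E]).
Setting equal to 554 and solving for X on (0,1) gives X = 0.743.

X = 0.743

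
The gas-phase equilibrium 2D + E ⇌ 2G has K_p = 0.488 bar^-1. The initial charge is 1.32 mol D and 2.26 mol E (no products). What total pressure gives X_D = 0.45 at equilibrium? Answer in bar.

Take 1.32 mol D as basis and let X be its fractional conversion, so ξ = 0.66X.
Moles: n_D = 1.32 − 1.32X; n_E = 2.26 − 0.66X; n_G = 1.32X.
Summing: n_T = 3.58 − 0.66X.
K_p = p_G^2 / (p_D^2 p_E) with p_i = (n_i/n_T)·P.
At X = 0.45: the mole-fraction product g(X) = Π y_i^ν_i = 1.12. Since K_p = g(X)·P^{-1}, P = (g/K_p)^(1/1) = (1.12/0.488)^(1/1) = 2.29 bar.

P = 2.29 bar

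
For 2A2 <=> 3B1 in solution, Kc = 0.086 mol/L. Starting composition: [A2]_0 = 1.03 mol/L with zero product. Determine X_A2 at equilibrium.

X = 0.242

Let X = conversion of A2; extent ξ = 1.03X/2 mol/L.
Concentrations: [A2] = 1.03 − 1.03X; [B1] = 1.54X.
Kc = [B1]^3 / ([A2]^2).
Equating to 0.086 mol/L: the physical root is X = 0.242.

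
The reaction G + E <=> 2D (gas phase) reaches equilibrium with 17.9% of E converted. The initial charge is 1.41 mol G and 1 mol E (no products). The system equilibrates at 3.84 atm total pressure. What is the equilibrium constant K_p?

Let X = conversion of E (basis 1 mol E); extent of reaction ξ = X.
Moles: n_G = 1.41 − X; n_E = 1 − X; n_D = 2X.
n_T stays at 2.41 (no change in mole number).
At X = 0.179: n_G = 1.23, n_E = 0.821, n_D = 0.358, n_T = 2.41.
p_i = (n_i/n_T)·P. K_p = p_D^2 / (p_G p_E) = 0.127.

K_p = 0.127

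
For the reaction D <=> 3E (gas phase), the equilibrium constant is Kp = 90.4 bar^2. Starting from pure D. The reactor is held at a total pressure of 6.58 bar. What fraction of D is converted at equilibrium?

X = 0.536

Let X = conversion of D (basis 1 mol D); extent of reaction ξ = X.
Moles: n_D = 1 − X; n_E = 3X.
n_T = Σnᵢ = 1 + 2X.
With p_i = (n_i/n_T)P, Kp = p_E^3 / (p_D).
Substituting and setting equal to 90.4 bar^2 gives a polynomial in X; the root in (0,1) is X = 0.536.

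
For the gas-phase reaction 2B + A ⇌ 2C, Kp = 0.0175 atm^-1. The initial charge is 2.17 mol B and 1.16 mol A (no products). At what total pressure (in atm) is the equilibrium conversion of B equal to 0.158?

Basis: 2.17 mol B initially; let X = conversion of B. Extent ξ = 1.08X.
At extent ξ: n_B = 2.17 − 2.17X; n_A = 1.16 − 1.08X; n_C = 2.17X.
Summing: n_T = 3.33 − 1.08X.
Kp = p_C^2 / (p_B^2 p_A) with p_i = (n_i/n_T)·P.
At X = 0.158: the mole-fraction product g(X) = Π y_i^ν_i = 0.1125. Since Kp = g(X)·P^{-1}, P = (g/Kp)^(1/1) = (0.1125/0.0175)^(1/1) = 6.43 atm.

P = 6.43 atm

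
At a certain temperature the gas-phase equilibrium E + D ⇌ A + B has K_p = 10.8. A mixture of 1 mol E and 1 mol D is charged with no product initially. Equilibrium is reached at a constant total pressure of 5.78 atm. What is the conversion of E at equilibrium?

Let X = conversion of E (basis 1 mol E); extent of reaction ξ = X.
Moles: n_E = 1 − X; n_D = 1 − X; n_A = X; n_B = X.
Total moles n_T = 2 (Δν = 0, constant).
With p_i = (n_i/n_T)P, K_p = p_A p_B / (p_E p_D).
Substituting and setting equal to 10.8 gives a polynomial in X; the root in (0,1) is X = 0.767.

X = 0.767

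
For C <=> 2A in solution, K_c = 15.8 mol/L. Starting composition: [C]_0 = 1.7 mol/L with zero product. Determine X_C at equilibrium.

X = 0.755

Let X = conversion of C; extent ξ = 1.7·X mol/L.
Concentrations: [C] = 1.7 − 1.7X; [A] = 3.4X.
K_c = [A]^2 / ([C]).
Equating to 15.8 mol/L: the physical root is X = 0.755.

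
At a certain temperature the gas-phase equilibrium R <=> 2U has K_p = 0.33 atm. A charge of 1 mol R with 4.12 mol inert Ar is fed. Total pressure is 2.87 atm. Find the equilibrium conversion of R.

X = 0.325

Let X = conversion of R (basis 1 mol R); extent of reaction ξ = X.
At extent ξ: n_R = 1 − X; n_U = 2X; n_I = 4.12 (inert).
n_T = Σnᵢ = 5.12 + X.
Mole fractions y_i = n_i/n_T; K_p = p_U^2 / (p_R) with p_i = y_i·P.
Equating to 0.33 atm and solving on 0 < X < 1: X = 0.325.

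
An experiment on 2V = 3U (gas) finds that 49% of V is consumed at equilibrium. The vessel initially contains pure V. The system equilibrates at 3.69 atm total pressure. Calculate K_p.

Basis: 1 mol V initially; let X = conversion of V. Extent ξ = 0.5X.
Species balance: n_V = 1 − X; n_U = 1.5X.
n_T = Σnᵢ = 1 + 0.5X.
At X = 0.49: n_V = 0.51, n_U = 0.735, n_T = 1.25.
p_i = (n_i/n_T)·P. K_p = p_U^3 / (p_V^2) = 4.52 atm.

K_p = 4.52 atm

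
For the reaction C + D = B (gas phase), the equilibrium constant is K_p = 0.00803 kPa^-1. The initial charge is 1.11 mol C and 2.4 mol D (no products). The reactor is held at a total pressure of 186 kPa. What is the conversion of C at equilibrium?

Take 1.11 mol C as basis and let X be its fractional conversion, so ξ = 1.11X.
At extent ξ: n_C = 1.11 − 1.11X; n_D = 2.4 − 1.11X; n_B = 1.11X.
Total moles n_T = 3.51 − 1.11X.
Mole fractions y_i = n_i/n_T; K_p = p_B / (p_C p_D) with p_i = y_i·P.
Setting this equal to 0.00803 kPa^-1 and taking the physical root (0 < X < 1) gives X = 0.483.

X = 0.483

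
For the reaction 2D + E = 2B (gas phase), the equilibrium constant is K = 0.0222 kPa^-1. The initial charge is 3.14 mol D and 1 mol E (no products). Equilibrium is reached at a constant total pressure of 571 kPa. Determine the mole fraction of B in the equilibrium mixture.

y_B = 0.451

Take 1 mol E as basis and let X be its fractional conversion, so ξ = X.
Species balance: n_D = 3.14 − 2X; n_E = 1 − X; n_B = 2X.
Summing: n_T = 4.14 − X.
With p_i = (n_i/n_T)P, K = p_B^2 / (p_D^2 p_E).
Substituting and setting equal to 0.0222 kPa^-1 gives a polynomial in X; the root in (0,1) is X = 0.762.
Then n_B = 1.52, n_T = 3.38, so y_B = 0.451.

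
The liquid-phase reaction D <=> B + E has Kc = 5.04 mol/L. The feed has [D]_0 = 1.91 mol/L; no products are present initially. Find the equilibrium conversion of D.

Let X = conversion of D; extent ξ = 1.91·X mol/L.
Concentrations: [D] = 1.91 − 1.91X; [B] = 1.91X; [E] = 1.91X.
Kc = [B] [E] / ([D]).
Equating to 5.04 mol/L: the physical root is X = 0.773.

X = 0.773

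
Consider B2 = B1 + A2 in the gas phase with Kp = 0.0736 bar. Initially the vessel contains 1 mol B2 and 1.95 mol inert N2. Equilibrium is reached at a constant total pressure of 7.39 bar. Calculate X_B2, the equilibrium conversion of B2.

Let X = conversion of B2 (basis 1 mol B2); extent of reaction ξ = X.
Species balance: n_B2 = 1 − X; n_B1 = X; n_A2 = X; n_I = 1.95 (inert).
n_T = Σnᵢ = 2.95 + X.
y_i = n_i/n_T, p_i = y_i·P. Kp = p_B1 p_A2 / (p_B2).
Setting this equal to 0.0736 bar and taking the physical root (0 < X < 1) gives X = 0.161.

X = 0.161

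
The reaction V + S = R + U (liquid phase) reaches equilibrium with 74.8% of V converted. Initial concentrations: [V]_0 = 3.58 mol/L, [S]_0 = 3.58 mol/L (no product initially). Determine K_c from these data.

Let X = conversion of V.
Concentrations: [V] = 3.58 − 3.58X; [S] = 3.58 − 3.58X; [R] = 3.58X; [U] = 3.58X.
At X = 0.748: [V] = 0.902, [S] = 0.902, [R] = 2.68, [U] = 2.68.
K_c = [R] [U] / ([V] [S]) = 8.81.

K_c = 8.81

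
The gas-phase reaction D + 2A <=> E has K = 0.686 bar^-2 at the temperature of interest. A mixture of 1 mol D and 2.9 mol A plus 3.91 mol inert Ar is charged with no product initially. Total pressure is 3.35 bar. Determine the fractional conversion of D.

Take 1 mol D as basis and let X be its fractional conversion, so ξ = X.
At extent ξ: n_D = 1 − X; n_A = 2.9 − 2X; n_E = X; n_I = 3.91 (inert).
Total moles n_T = 7.81 − 2X.
Mole fractions y_i = n_i/n_T; K = p_E / (p_D p_A^2) with p_i = y_i·P.
This yields a degree-3 equation in X; solving on (0,1), X = 0.406.

X = 0.406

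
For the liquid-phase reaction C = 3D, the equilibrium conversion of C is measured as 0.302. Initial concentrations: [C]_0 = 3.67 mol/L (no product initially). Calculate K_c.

K_c = 14.4 (mol/L)^2

Let X = conversion of C.
Concentrations: [C] = 3.67 − 3.67X; [D] = 11X.
At X = 0.302: [C] = 2.56, [D] = 3.33.
K_c = [D]^3 / ([C]) = 14.4 (mol/L)^2.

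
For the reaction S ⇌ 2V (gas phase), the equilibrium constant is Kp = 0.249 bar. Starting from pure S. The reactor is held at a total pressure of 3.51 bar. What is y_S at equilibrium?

y_S = 0.767

Basis: 1 mol S initially; let X = conversion of S. Extent ξ = X.
Species balance: n_S = 1 − X; n_V = 2X.
n_T = Σnᵢ = 1 + X.
With p_i = (n_i/n_T)P, Kp = p_V^2 / (p_S).
Equating to 0.249 bar and solving on 0 < X < 1: X = 0.132.
Then n_S = 0.868, n_T = 1.13, so y_S = 0.767.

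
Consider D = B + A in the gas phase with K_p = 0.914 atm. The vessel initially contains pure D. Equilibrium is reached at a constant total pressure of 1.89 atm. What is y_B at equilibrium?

Let X = conversion of D (basis 1 mol D); extent of reaction ξ = X.
Mole table: n_D = 1 − X; n_B = X; n_A = X.
Total moles n_T = 1 + X.
Mole fractions y_i = n_i/n_T; K_p = p_B p_A / (p_D) with p_i = y_i·P.
Substituting and setting equal to 0.914 atm gives a polynomial in X; the root in (0,1) is X = 0.571.
Then n_B = 0.571, n_T = 1.57, so y_B = 0.363.

y_B = 0.363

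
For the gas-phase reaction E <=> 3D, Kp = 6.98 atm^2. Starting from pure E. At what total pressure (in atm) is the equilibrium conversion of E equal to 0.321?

Take 1 mol E as basis and let X be its fractional conversion, so ξ = X.
Species balance: n_E = 1 − X; n_D = 3X.
n_T = Σnᵢ = 1 + 2X.
Kp = p_D^3 / (p_E) with p_i = (n_i/n_T)·P.
At X = 0.321: the mole-fraction product g(X) = Π y_i^ν_i = 0.4878. Since Kp = g(X)·P^{2}, P = (Kp/g)^(1/2) = (6.98/0.4878)^(1/2) = 3.78 atm.

P = 3.78 atm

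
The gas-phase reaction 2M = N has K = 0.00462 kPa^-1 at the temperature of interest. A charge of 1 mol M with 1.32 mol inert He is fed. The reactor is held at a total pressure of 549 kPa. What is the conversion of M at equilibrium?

Basis: 1 mol M initially; let X = conversion of M. Extent ξ = 0.5X.
Moles: n_M = 1 − X; n_N = 0.5X; n_I = 1.32 (inert).
Total moles n_T = 2.32 − 0.5X.
With p_i = (n_i/n_T)P, K = p_N / (p_M^2).
Substituting and setting equal to 0.00462 kPa^-1 gives a polynomial in X; the root in (0,1) is X = 0.535.

X = 0.535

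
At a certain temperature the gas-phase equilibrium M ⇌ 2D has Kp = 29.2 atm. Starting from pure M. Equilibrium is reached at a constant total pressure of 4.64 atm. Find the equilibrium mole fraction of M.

y_M = 0.122

Take 1 mol M as basis and let X be its fractional conversion, so ξ = X.
At extent ξ: n_M = 1 − X; n_D = 2X.
Summing: n_T = 1 + X.
Mole fractions y_i = n_i/n_T; Kp = p_D^2 / (p_M) with p_i = y_i·P.
Setting this equal to 29.2 atm and taking the physical root (0 < X < 1) gives X = 0.782.
Then n_M = 0.218, n_T = 1.78, so y_M = 0.122.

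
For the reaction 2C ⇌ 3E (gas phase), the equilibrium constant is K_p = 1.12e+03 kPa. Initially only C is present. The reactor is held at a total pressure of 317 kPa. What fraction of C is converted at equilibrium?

Take 1 mol C as basis and let X be its fractional conversion, so ξ = 0.5X.
Species balance: n_C = 1 − X; n_E = 1.5X.
Summing: n_T = 1 + 0.5X.
With p_i = (n_i/n_T)P, K_p = p_E^3 / (p_C^2).
This yields a degree-3 equation in X; solving on (0,1), X = 0.601.

X = 0.601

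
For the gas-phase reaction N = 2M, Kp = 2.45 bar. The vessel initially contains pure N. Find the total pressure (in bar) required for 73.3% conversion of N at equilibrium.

P = 0.527 bar

Let X = conversion of N (basis 1 mol N); extent of reaction ξ = X.
At extent ξ: n_N = 1 − X; n_M = 2X.
n_T = Σnᵢ = 1 + X.
Kp = p_M^2 / (p_N) with p_i = (n_i/n_T)·P.
At X = 0.733: the mole-fraction product g(X) = Π y_i^ν_i = 4.645. Since Kp = g(X)·P^{1}, P = (Kp/g)^(1/1) = (2.45/4.645)^(1/1) = 0.527 bar.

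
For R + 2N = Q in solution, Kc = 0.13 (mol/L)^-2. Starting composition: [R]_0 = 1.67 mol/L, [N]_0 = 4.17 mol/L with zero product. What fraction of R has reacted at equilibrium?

X = 0.469

Let X = conversion of R; extent ξ = 1.67·X mol/L.
Concentrations: [R] = 1.67 − 1.67X; [N] = 4.17 − 3.34X; [Q] = 1.67X.
Kc = [Q] / ([R] [N]^2).
This equals 0.13 at X = 0.469 (the root in 0 < X < 1).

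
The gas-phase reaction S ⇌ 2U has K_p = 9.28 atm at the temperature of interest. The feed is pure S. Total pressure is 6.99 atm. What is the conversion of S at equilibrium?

X = 0.499

Basis: 1 mol S initially; let X = conversion of S. Extent ξ = X.
At extent ξ: n_S = 1 − X; n_U = 2X.
Total moles n_T = 1 + X.
Mole fractions y_i = n_i/n_T; K_p = p_U^2 / (p_S) with p_i = y_i·P.
Setting this equal to 9.28 atm and taking the physical root (0 < X < 1) gives X = 0.499.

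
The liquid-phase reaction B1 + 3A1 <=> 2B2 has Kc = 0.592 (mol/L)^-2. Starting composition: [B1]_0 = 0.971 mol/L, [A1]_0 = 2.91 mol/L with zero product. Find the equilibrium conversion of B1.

X = 0.494

Let X = conversion of B1; extent ξ = 0.971·X mol/L.
Concentrations: [B1] = 0.971 − 0.971X; [A1] = 2.91 − 2.91X; [B2] = 1.94X.
Kc = [B2]^2 / ([B1] [A1]^3).
This equals 0.592 at X = 0.494 (the root in 0 < X < 1).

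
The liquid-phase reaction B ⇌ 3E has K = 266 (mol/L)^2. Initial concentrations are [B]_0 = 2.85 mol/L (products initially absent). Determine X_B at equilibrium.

Let X = conversion of B; extent ξ = 2.85·X mol/L.
Concentrations: [B] = 2.85 − 2.85X; [E] = 8.55X.
K = [E]^3 / ([B]).
Solving K = 266 for X ∈ (0,1): X = 0.708.

X = 0.708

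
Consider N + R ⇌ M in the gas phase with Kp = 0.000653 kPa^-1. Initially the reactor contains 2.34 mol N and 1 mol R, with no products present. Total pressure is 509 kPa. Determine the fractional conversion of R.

X = 0.185

Take 1 mol R as basis and let X be its fractional conversion, so ξ = X.
Species balance: n_N = 2.34 − X; n_R = 1 − X; n_M = X.
Summing: n_T = 3.34 − X.
y_i = n_i/n_T, p_i = y_i·P. Kp = p_M / (p_N p_R).
Equating to 0.000653 kPa^-1 and solving on 0 < X < 1: X = 0.185.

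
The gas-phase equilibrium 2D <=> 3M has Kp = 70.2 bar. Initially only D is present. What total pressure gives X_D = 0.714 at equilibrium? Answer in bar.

P = 6.34 bar

Take 1 mol D as basis and let X be its fractional conversion, so ξ = 0.5X.
Mole table: n_D = 1 − X; n_M = 1.5X.
Total moles n_T = 1 + 0.5X.
Kp = p_M^3 / (p_D^2) with p_i = (n_i/n_T)·P.
At X = 0.714: the mole-fraction product g(X) = Π y_i^ν_i = 11.07. Since Kp = g(X)·P^{1}, P = (Kp/g)^(1/1) = (70.2/11.07)^(1/1) = 6.34 bar.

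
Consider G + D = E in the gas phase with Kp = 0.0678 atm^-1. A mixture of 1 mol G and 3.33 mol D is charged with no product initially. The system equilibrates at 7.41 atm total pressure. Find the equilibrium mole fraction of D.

y_D = 0.753

Take 1 mol G as basis and let X be its fractional conversion, so ξ = X.
At extent ξ: n_G = 1 − X; n_D = 3.33 − X; n_E = X.
Summing: n_T = 4.33 − X.
With p_i = (n_i/n_T)P, Kp = p_E / (p_G p_D).
Equating to 0.0678 atm^-1 and solving on 0 < X < 1: X = 0.275.
Then n_D = 3.06, n_T = 4.06, so y_D = 0.753.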